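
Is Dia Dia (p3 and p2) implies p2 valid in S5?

Invalid (countermodel exists)

Tableau for the negation not (Dia Dia (p3 and p2) implies p2):
1. not (Dia Dia (p3 and p2) implies p2), u
2. Dia Dia (p3 and p2), u   [neg-implies-rule on 1]
3. not p2, u   [neg-implies-rule on 1]
4. Dia (p3 and p2), v   [Dia-rule on 2: fresh world v, uRv]
5. p3 and p2, w   [Dia-rule on 4: fresh world w, vRw]
6. p3, w   [and-rule on 5]
7. p2, w   [and-rule on 5]
Accessibility: uRu, uRv, uRw, vRu, vRv, vRw, wRu, wRv, wRw
The negation has an open branch (countermodel exists).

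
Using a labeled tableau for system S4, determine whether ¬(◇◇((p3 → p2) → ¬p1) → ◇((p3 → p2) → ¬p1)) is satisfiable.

1. ¬(◇◇((p3 → p2) → ¬p1) → ◇((p3 → p2) → ¬p1)), 0
2. ◇◇((p3 → p2) → ¬p1), 0
3. ¬◇((p3 → p2) → ¬p1), 0
4. ¬((p3 → p2) → ¬p1), 0
5. p3 → p2, 0
6. p1, 0
7. p2, 0
8. ◇((p3 → p2) → ¬p1), 1
9. ¬((p3 → p2) → ¬p1), 1
10. p3 → p2, 1
11. p1, 1
12. p2, 1
13. (p3 → p2) → ¬p1, 2
14. ¬((p3 → p2) → ¬p1), 2
15. p3 → p2, 2
16. p1, 2
17. ¬(p3 → p2), 2
18. p3, 2
19. ¬p2, 2
20. p2, 2
Accessibility: 0R0, 0R1, 0R2, 1R1, 1R2, 2R2
Branch closes: p2 and ¬p2 both at 2.
(One branch shown.) All branches close.

Unsatisfiable (every branch closes)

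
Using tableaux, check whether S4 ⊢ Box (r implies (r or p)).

Yes, valid

Tableau for the negation not Box (r implies (r or p)):
1. not Box (r implies (r or p)), u
2. not (r implies (r or p)), v
3. r, v
4. not (r or p), v
5. not r, v
6. not p, v
Accessibility: uRu, uRv, vRv
Branch closes: r and not r both at v.
All branches of the negation close; one closing branch shown above.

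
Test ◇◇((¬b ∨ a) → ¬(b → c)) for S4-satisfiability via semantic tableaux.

1. ◇◇((¬b ∨ a) → ¬(b → c)), w0
2. ◇((¬b ∨ a) → ¬(b → c)), w1
3. (¬b ∨ a) → ¬(b → c), w2
4. ¬(b → c), w2
5. b, w2
6. ¬c, w2
Accessibility: w0Rw0, w0Rw1, w0Rw2, w1Rw1, w1Rw2, w2Rw2

Yes, satisfiable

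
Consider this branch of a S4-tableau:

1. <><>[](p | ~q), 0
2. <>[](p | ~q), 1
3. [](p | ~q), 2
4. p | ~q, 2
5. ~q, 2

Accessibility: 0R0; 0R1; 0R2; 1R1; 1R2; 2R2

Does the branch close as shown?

There is no literal clash: for every atom and world, at most one sign appears.

No, open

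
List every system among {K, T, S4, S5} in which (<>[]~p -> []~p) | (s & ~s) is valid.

S5-tableau for the negation ~((<>[]~p -> []~p) | (s & ~s)):
1. ~((<>[]~p -> []~p) | (s & ~s)), u
2. ~(<>[]~p -> []~p), u
3. ~(s & ~s), u
4. <>[]~p, u
5. ~[]~p, u
6. s, u
7. []~p, v
8. ~p, u
9. ~p, v
10. p, w
11. ~p, w
Accessibility: uRu, uRv, uRw, vRu, vRv, vRw, wRu, wRv, wRw
Branch closes: p and ~p both at w.
Every branch closes (one shown): valid in S5.
S4-tableau for the negation ~((<>[]~p -> []~p) | (s & ~s)):
1. ~((<>[]~p -> []~p) | (s & ~s)), u
2. ~(<>[]~p -> []~p), u
3. ~(s & ~s), u
4. <>[]~p, u
5. ~[]~p, u
6. s, u
7. []~p, v
8. ~p, v
9. p, w
Accessibility: uRu, uRv, uRw, vRv, wRw
Complete open branch: countermodel on an S4-frame, so not valid in S4, nor in K, T (the same frame is also a K-frame and a T-frame).

S5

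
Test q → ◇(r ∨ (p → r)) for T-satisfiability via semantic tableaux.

1. q → ◇(r ∨ (p → r)), u
2. ◇(r ∨ (p → r)), u
3. r ∨ (p → r), v
4. p → r, v
5. r, v
Accessibility: uRu, uRv, vRv

Satisfiable (open branch found)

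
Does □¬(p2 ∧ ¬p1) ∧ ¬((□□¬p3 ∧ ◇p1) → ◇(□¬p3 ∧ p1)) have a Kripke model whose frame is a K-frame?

1. □¬(p2 ∧ ¬p1) ∧ ¬((□□¬p3 ∧ ◇p1) → ◇(□¬p3 ∧ p1)), u
2. □¬(p2 ∧ ¬p1), u
3. ¬((□□¬p3 ∧ ◇p1) → ◇(□¬p3 ∧ p1)), u
4. □□¬p3 ∧ ◇p1, u
5. ¬◇(□¬p3 ∧ p1), u
6. □□¬p3, u
7. ◇p1, u
8. p1, v
9. ¬(p2 ∧ ¬p1), v
10. ¬(□¬p3 ∧ p1), v
11. □¬p3, v
12. ¬□¬p3, v
13. p3, w
14. ¬p3, w
Accessibility: uRv, vRw
Branch closes: p3 and ¬p3 both at w.
All branches of the tableau close; one closing branch shown above.

Unsatisfiable (every branch closes)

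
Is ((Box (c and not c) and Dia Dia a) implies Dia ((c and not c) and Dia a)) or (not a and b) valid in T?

Valid in T

Tableau for the negation not (((Box (c and not c) and Dia Dia a) implies Dia ((c and not c) and Dia a)) or (not a and b)):
1. not (((Box (c and not c) and Dia Dia a) implies Dia ((c and not c) and Dia a)) or (not a and b)), 0
2. not ((Box (c and not c) and Dia Dia a) implies Dia ((c and not c) and Dia a)), 0   [neg-or-rule on 1]
3. not (not a and b), 0   [neg-or-rule on 1]
4. Box (c and not c) and Dia Dia a, 0   [neg-implies-rule on 2]
5. not Dia ((c and not c) and Dia a), 0   [neg-implies-rule on 2]
6. Box (c and not c), 0   [and-rule on 4]
7. Dia Dia a, 0   [and-rule on 4]
8. not ((c and not c) and Dia a), 0   [neg-Dia-rule on 5 via 0R0]
9. c and not c, 0   [Box-rule on 6 via 0R0]
10. c, 0   [and-rule on 9]
11. not c, 0   [and-rule on 9]
Accessibility: 0R0
Branch closes: c and not c both at 0.
All branches of the negation close; one closing branch shown above.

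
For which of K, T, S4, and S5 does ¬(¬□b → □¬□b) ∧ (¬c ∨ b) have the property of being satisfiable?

S4-tableau for the formula:
1. ¬(¬□b → □¬□b) ∧ (¬c ∨ b), w0
2. ¬(¬□b → □¬□b), w0
3. ¬c ∨ b, w0
4. ¬□b, w0
5. ¬□¬□b, w0
6. b, w0
7. ¬b, w1
8. □b, w2
9. b, w2
Accessibility: w0Rw0, w0Rw1, w0Rw2, w1Rw1, w2Rw2
Complete open branch: satisfiable in S4, hence also in K, T (this S4-model is also a K-model and a T-model).
S5-tableau for the formula:
1. ¬(¬□b → □¬□b) ∧ (¬c ∨ b), w0
2. ¬(¬□b → □¬□b), w0
3. ¬c ∨ b, w0
4. ¬□b, w0
5. ¬□¬□b, w0
6. ¬c, w0
7. ¬b, w1
8. □b, w2
9. b, w0
10. b, w1
Accessibility: w0Rw0, w0Rw1, w0Rw2, w1Rw0, w1Rw1, w1Rw2, w2Rw0, w2Rw1, w2Rw2
Branch closes: b and ¬b both at w1.
Every branch closes (one shown): unsatisfiable in S5.

K, T, S4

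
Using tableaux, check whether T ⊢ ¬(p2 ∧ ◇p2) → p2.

No, not valid

Tableau for the negation ¬(¬(p2 ∧ ◇p2) → p2):
1. ¬(¬(p2 ∧ ◇p2) → p2), u
2. ¬(p2 ∧ ◇p2), u
3. ¬p2, u
4. ¬◇p2, u
Accessibility: uRu
The negation has an open branch (countermodel exists).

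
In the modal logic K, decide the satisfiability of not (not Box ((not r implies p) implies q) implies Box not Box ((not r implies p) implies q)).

1. not (not Box ((not r implies p) implies q) implies Box not Box ((not r implies p) implies q)), 0
2. not Box ((not r implies p) implies q), 0   [neg-implies-rule on 1]
3. not Box not Box ((not r implies p) implies q), 0   [neg-implies-rule on 1]
4. not ((not r implies p) implies q), 1   [neg-Box-rule on 2: fresh world 1, 0R1]
5. not r implies p, 1   [neg-implies-rule on 4]
6. not q, 1   [neg-implies-rule on 4]
7. p, 1   [implies-rule on 5 (branches; this branch)]
8. Box ((not r implies p) implies q), 2   [neg-Box-rule on 3: fresh world 2, 0R2]
Accessibility: 0R1, 0R2

Yes, satisfiable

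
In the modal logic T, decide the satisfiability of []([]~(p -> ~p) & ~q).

1. []([]~(p -> ~p) & ~q), w0
2. []~(p -> ~p) & ~q, w0   [[]-rule on 1 via w0Rw0]
3. []~(p -> ~p), w0   [&-rule on 2]
4. ~q, w0   [&-rule on 2]
5. ~(p -> ~p), w0   [[]-rule on 3 via w0Rw0]
6. p, w0   [~->-rule on 5]
Accessibility: w0Rw0

Satisfiable (open branch found)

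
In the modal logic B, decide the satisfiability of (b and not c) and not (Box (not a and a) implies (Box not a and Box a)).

1. (b and not c) and not (Box (not a and a) implies (Box not a and Box a)), 0
2. b and not c, 0
3. not (Box (not a and a) implies (Box not a and Box a)), 0
4. b, 0
5. not c, 0
6. Box (not a and a), 0
7. not (Box not a and Box a), 0
8. not a and a, 0
9. not a, 0
10. a, 0
Accessibility: 0R0
Branch closes: a and not a both at 0.
Every branch closes; the branch above is one of them.

Unsatisfiable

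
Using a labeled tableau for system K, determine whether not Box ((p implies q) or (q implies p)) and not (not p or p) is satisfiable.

Unsatisfiable

1. not Box ((p implies q) or (q implies p)) and not (not p or p), w0
2. not Box ((p implies q) or (q implies p)), w0   [and-rule on 1]
3. not (not p or p), w0   [and-rule on 1]
4. p, w0   [neg-or-rule on 3]
5. not p, w0   [neg-or-rule on 3]
Branch closes: p and not p both at w0.
All branches of the tableau close; one closing branch shown above.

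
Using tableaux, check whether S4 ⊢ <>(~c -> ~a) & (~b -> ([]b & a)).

Invalid (countermodel exists)

Tableau for the negation ~(<>(~c -> ~a) & (~b -> ([]b & a))):
1. ~(<>(~c -> ~a) & (~b -> ([]b & a))), 0
2. ~(~b -> ([]b & a)), 0
3. ~b, 0
4. ~([]b & a), 0
5. ~a, 0
Accessibility: 0R0
The negation has an open branch (countermodel exists).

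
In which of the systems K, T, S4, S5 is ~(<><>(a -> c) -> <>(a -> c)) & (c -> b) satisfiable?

K, T

S4-tableau for the formula:
1. ~(<><>(a -> c) -> <>(a -> c)) & (c -> b), u
2. ~(<><>(a -> c) -> <>(a -> c)), u
3. c -> b, u
4. <><>(a -> c), u
5. ~<>(a -> c), u
6. ~(a -> c), u
7. a, u
8. ~c, u
9. b, u
10. <>(a -> c), v
11. ~(a -> c), v
12. a, v
13. ~c, v
14. a -> c, w
15. ~(a -> c), w
16. a, w
17. ~c, w
18. c, w
Accessibility: uRu, uRv, uRw, vRv, vRw, wRw
Branch closes: c and ~c both at w.
Every branch closes (one shown): unsatisfiable in S4, hence also in S5 (every S5-frame is an S4-frame).
T-tableau for the formula:
1. ~(<><>(a -> c) -> <>(a -> c)) & (c -> b), u
2. ~(<><>(a -> c) -> <>(a -> c)), u
3. c -> b, u
4. <><>(a -> c), u
5. ~<>(a -> c), u
6. ~(a -> c), u
7. a, u
8. ~c, u
9. b, u
10. <>(a -> c), v
11. ~(a -> c), v
12. a, v
13. ~c, v
14. a -> c, w
15. c, w
Accessibility: uRu, uRv, vRv, vRw, wRw
Complete open branch: satisfiable in T, hence also in K (this T-model is also a K-model).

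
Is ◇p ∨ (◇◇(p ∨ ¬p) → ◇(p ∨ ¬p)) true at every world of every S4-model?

Valid

Tableau for the negation ¬(◇p ∨ (◇◇(p ∨ ¬p) → ◇(p ∨ ¬p))):
1. ¬(◇p ∨ (◇◇(p ∨ ¬p) → ◇(p ∨ ¬p))), 0
2. ¬◇p, 0   [¬∨-rule on 1]
3. ¬(◇◇(p ∨ ¬p) → ◇(p ∨ ¬p)), 0   [¬∨-rule on 1]
4. ◇◇(p ∨ ¬p), 0   [¬→-rule on 3]
5. ¬◇(p ∨ ¬p), 0   [¬→-rule on 3]
6. ¬p, 0   [¬◇-rule on 2 via 0R0]
7. ¬(p ∨ ¬p), 0   [¬◇-rule on 5 via 0R0]
8. p, 0   [¬∨-rule on 7]
Accessibility: 0R0
Branch closes: p and ¬p both at 0.
Every branch of the negation's tableau closes; the branch above is one of them.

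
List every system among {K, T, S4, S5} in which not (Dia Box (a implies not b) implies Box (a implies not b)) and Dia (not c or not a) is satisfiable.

S4-tableau for the formula:
1. not (Dia Box (a implies not b) implies Box (a implies not b)) and Dia (not c or not a), w0
2. not (Dia Box (a implies not b) implies Box (a implies not b)), w0   [and-rule on 1]
3. Dia (not c or not a), w0   [and-rule on 1]
4. Dia Box (a implies not b), w0   [neg-implies-rule on 2]
5. not Box (a implies not b), w0   [neg-implies-rule on 2]
6. not c or not a, w1   [Dia-rule on 3: fresh world w1, w0Rw1]
7. not a, w1   [or-rule on 6 (branches; this branch)]
8. Box (a implies not b), w2   [Dia-rule on 4: fresh world w2, w0Rw2]
9. a implies not b, w2   [Box-rule on 8 via w2Rw2]
10. not b, w2   [implies-rule on 9 (branches; this branch)]
11. not (a implies not b), w3   [neg-Box-rule on 5: fresh world w3, w0Rw3]
12. a, w3   [neg-implies-rule on 11]
13. b, w3   [neg-implies-rule on 11]
Accessibility: w0Rw0, w0Rw1, w0Rw2, w0Rw3, w1Rw1, w2Rw2, w3Rw3
Complete open branch: satisfiable in S4, hence also in K, T (this S4-model is also a K-model and a T-model).
S5-tableau for the formula:
1. not (Dia Box (a implies not b) implies Box (a implies not b)) and Dia (not c or not a), w0
2. not (Dia Box (a implies not b) implies Box (a implies not b)), w0   [and-rule on 1]
3. Dia (not c or not a), w0   [and-rule on 1]
4. Dia Box (a implies not b), w0   [neg-implies-rule on 2]
5. not Box (a implies not b), w0   [neg-implies-rule on 2]
6. not c or not a, w1   [Dia-rule on 3: fresh world w1, w0Rw1]
7. not a, w1   [or-rule on 6 (branches; this branch)]
8. Box (a implies not b), w2   [Dia-rule on 4: fresh world w2, w0Rw2]
9. a implies not b, w0   [Box-rule on 8 via w2Rw0]
10. a implies not b, w1   [Box-rule on 8 via w2Rw1]
11. a implies not b, w2   [Box-rule on 8 via w2Rw2]
12. not b, w0   [implies-rule on 9 (branches; this branch)]
13. not b, w1   [implies-rule on 10 (branches; this branch)]
14. not b, w2   [implies-rule on 11 (branches; this branch)]
15. not (a implies not b), w3   [neg-Box-rule on 5: fresh world w3, w0Rw3]
16. a, w3   [neg-implies-rule on 15]
17. b, w3   [neg-implies-rule on 15]
18. a implies not b, w3   [Box-rule on 8 via w2Rw3]
19. not b, w3   [implies-rule on 18 (branches; this branch)]
Accessibility: w0Rw0, w0Rw1, w0Rw2, w0Rw3, w1Rw0, w1Rw1, w1Rw2, w1Rw3, w2Rw0, w2Rw1, w2Rw2, w2Rw3, w3Rw0, w3Rw1, w3Rw2, w3Rw3
Branch closes: b and not b both at w3.
Every branch closes (one shown): unsatisfiable in S5.

K, T, S4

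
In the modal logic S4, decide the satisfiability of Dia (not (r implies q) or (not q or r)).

1. Dia (not (r implies q) or (not q or r)), w0
2. not (r implies q) or (not q or r), w1
3. not q or r, w1
4. r, w1
Accessibility: w0Rw0, w0Rw1, w1Rw1

Satisfiable (open branch found)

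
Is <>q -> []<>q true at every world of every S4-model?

Tableau for the negation ~(<>q -> []<>q):
1. ~(<>q -> []<>q), u
2. <>q, u   [~->-rule on 1]
3. ~[]<>q, u   [~->-rule on 1]
4. q, v   [<>-rule on 2: fresh world v, uRv]
5. ~<>q, w   [~[]-rule on 3: fresh world w, uRw]
6. ~q, w   [~<>-rule on 5 via wRw]
Accessibility: uRu, uRv, uRw, vRv, wRw
The negation has an open branch (countermodel exists).

No, not valid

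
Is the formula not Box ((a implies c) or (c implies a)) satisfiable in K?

Unsatisfiable (every branch closes)

1. not Box ((a implies c) or (c implies a)), w0
2. not ((a implies c) or (c implies a)), w1
3. not (a implies c), w1
4. not (c implies a), w1
5. a, w1
6. not c, w1
7. c, w1
8. not a, w1
Accessibility: w0Rw1
Branch closes: c and not c both at w1.
All branches of the tableau close; one closing branch shown above.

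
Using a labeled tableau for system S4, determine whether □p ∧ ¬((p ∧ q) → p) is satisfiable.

1. □p ∧ ¬((p ∧ q) → p), u
2. □p, u
3. ¬((p ∧ q) → p), u
4. p ∧ q, u
5. ¬p, u
6. p, u
7. q, u
Accessibility: uRu
Branch closes: p and ¬p both at u.
All branches of the tableau close; one closing branch shown above.

Unsatisfiable (every branch closes)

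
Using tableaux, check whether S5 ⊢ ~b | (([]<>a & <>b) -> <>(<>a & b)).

Tableau for the negation ~(~b | (([]<>a & <>b) -> <>(<>a & b))):
1. ~(~b | (([]<>a & <>b) -> <>(<>a & b))), u
2. b, u
3. ~(([]<>a & <>b) -> <>(<>a & b)), u
4. []<>a & <>b, u
5. ~<>(<>a & b), u
6. []<>a, u
7. <>b, u
8. ~(<>a & b), u
9. <>a, u
10. ~<>a, u
11. ~a, u
12. b, v
13. ~(<>a & b), v
14. <>a, v
15. ~a, v
16. ~<>a, v
17. a, w
18. ~(<>a & b), w
19. <>a, w
20. ~a, w
Accessibility: uRu, uRv, uRw, vRu, vRv, vRw, wRu, wRv, wRw
Branch closes: a and ~a both at w.
All branches of the negation close; one closing branch shown above.

Valid in S5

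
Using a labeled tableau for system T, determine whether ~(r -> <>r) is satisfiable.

Unsatisfiable (every branch closes)

1. ~(r -> <>r), 0
2. r, 0   [~->-rule on 1]
3. ~<>r, 0   [~->-rule on 1]
4. ~r, 0   [~<>-rule on 3 via 0R0]
Accessibility: 0R0
Branch closes: r and ~r both at 0.
(One branch shown.) All branches close.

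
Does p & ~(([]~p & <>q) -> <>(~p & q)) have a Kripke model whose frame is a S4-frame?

Unsatisfiable (every branch closes)

1. p & ~(([]~p & <>q) -> <>(~p & q)), 0
2. p, 0   [&-rule on 1]
3. ~(([]~p & <>q) -> <>(~p & q)), 0   [&-rule on 1]
4. []~p & <>q, 0   [~->-rule on 3]
5. ~<>(~p & q), 0   [~->-rule on 3]
6. []~p, 0   [&-rule on 4]
7. <>q, 0   [&-rule on 4]
8. ~(~p & q), 0   [~<>-rule on 5 via 0R0]
9. ~p, 0   [[]-rule on 6 via 0R0]
Accessibility: 0R0
Branch closes: p and ~p both at 0.
(One branch shown.) All branches close.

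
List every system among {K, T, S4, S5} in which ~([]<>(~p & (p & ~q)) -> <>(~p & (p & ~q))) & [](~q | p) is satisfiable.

K

T-tableau for the formula:
1. ~([]<>(~p & (p & ~q)) -> <>(~p & (p & ~q))) & [](~q | p), w0
2. ~([]<>(~p & (p & ~q)) -> <>(~p & (p & ~q))), w0
3. [](~q | p), w0
4. []<>(~p & (p & ~q)), w0
5. ~<>(~p & (p & ~q)), w0
6. ~q | p, w0
7. <>(~p & (p & ~q)), w0
8. ~(~p & (p & ~q)), w0
9. p, w0
10. ~(p & ~q), w0
11. q, w0
12. ~p & (p & ~q), w1
13. ~p, w1
14. p & ~q, w1
15. p, w1
16. ~q, w1
Accessibility: w0Rw0, w0Rw1, w1Rw1
Branch closes: p and ~p both at w1.
Every branch closes (one shown): unsatisfiable in T, hence also in S4, S5 (every S4/S5-frame is a T-frame).
K-tableau for the formula:
1. ~([]<>(~p & (p & ~q)) -> <>(~p & (p & ~q))) & [](~q | p), w0
2. ~([]<>(~p & (p & ~q)) -> <>(~p & (p & ~q))), w0
3. [](~q | p), w0
4. []<>(~p & (p & ~q)), w0
5. ~<>(~p & (p & ~q)), w0
Complete open branch: satisfiable in K.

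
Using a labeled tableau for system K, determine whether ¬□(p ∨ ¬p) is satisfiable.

1. ¬□(p ∨ ¬p), u
2. ¬(p ∨ ¬p), v
3. ¬p, v
4. p, v
Accessibility: uRv
Branch closes: p and ¬p both at v.
(One branch shown.) All branches close.

No, unsatisfiable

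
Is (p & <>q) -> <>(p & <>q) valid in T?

Valid

Tableau for the negation ~((p & <>q) -> <>(p & <>q)):
1. ~((p & <>q) -> <>(p & <>q)), u
2. p & <>q, u
3. ~<>(p & <>q), u
4. p, u
5. <>q, u
6. ~(p & <>q), u
7. ~<>q, u
8. ~q, u
9. q, v
10. ~(p & <>q), v
11. ~q, v
Accessibility: uRu, uRv, vRv
Branch closes: q and ~q both at v.
All branches of the negation close; one closing branch shown above.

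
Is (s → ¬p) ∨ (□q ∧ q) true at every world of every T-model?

Tableau for the negation ¬((s → ¬p) ∨ (□q ∧ q)):
1. ¬((s → ¬p) ∨ (□q ∧ q)), 0
2. ¬(s → ¬p), 0   [¬∨-rule on 1]
3. ¬(□q ∧ q), 0   [¬∨-rule on 1]
4. s, 0   [¬→-rule on 2]
5. p, 0   [¬→-rule on 2]
6. ¬q, 0   [¬∧-rule on 3 (branches; this branch)]
Accessibility: 0R0
The negation has an open branch (countermodel exists).

Not valid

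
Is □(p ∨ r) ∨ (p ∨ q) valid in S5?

Not valid

Tableau for the negation ¬(□(p ∨ r) ∨ (p ∨ q)):
1. ¬(□(p ∨ r) ∨ (p ∨ q)), u
2. ¬□(p ∨ r), u
3. ¬(p ∨ q), u
4. ¬p, u
5. ¬q, u
6. ¬(p ∨ r), v
7. ¬p, v
8. ¬r, v
Accessibility: uRu, uRv, vRu, vRv
The negation has an open branch (countermodel exists).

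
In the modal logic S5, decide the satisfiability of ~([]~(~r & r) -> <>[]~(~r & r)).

1. ~([]~(~r & r) -> <>[]~(~r & r)), w0
2. []~(~r & r), w0   [~->-rule on 1]
3. ~<>[]~(~r & r), w0   [~->-rule on 1]
4. ~(~r & r), w0   [[]-rule on 2 via w0Rw0]
5. ~[]~(~r & r), w0   [~<>-rule on 3 via w0Rw0]
6. ~r, w0   [~&-rule on 4 (branches; this branch)]
7. ~r & r, w1   [~[]-rule on 5: fresh world w1, w0Rw1]
8. ~r, w1   [&-rule on 7]
9. r, w1   [&-rule on 7]
Accessibility: w0Rw0, w0Rw1, w1Rw0, w1Rw1
Branch closes: r and ~r both at w1.
Every branch closes; the branch above is one of them.

No, unsatisfiable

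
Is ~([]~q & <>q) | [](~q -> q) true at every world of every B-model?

Tableau for the negation ~(~([]~q & <>q) | [](~q -> q)):
1. ~(~([]~q & <>q) | [](~q -> q)), 0
2. []~q & <>q, 0
3. ~[](~q -> q), 0
4. []~q, 0
5. <>q, 0
6. ~q, 0
7. ~(~q -> q), 1
8. ~q, 1
9. q, 2
10. ~q, 2
Accessibility: 0R0, 0R1, 0R2, 1R0, 1R1, 2R0, 2R2
Branch closes: q and ~q both at 2.
Every branch of the negation's tableau closes; the branch above is one of them.

Valid in B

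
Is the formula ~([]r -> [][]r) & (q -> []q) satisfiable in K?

Yes, satisfiable

1. ~([]r -> [][]r) & (q -> []q), u
2. ~([]r -> [][]r), u   [&-rule on 1]
3. q -> []q, u   [&-rule on 1]
4. []r, u   [~->-rule on 2]
5. ~[][]r, u   [~->-rule on 2]
6. []q, u   [->-rule on 3 (branches; this branch)]
7. ~[]r, v   [~[]-rule on 5: fresh world v, uRv]
8. r, v   [[]-rule on 4 via uRv]
9. q, v   [[]-rule on 6 via uRv]
10. ~r, w   [~[]-rule on 7: fresh world w, vRw]
Accessibility: uRv, vRw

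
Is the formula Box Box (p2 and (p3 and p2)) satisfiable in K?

Satisfiable (open branch found)

1. Box Box (p2 and (p3 and p2)), w0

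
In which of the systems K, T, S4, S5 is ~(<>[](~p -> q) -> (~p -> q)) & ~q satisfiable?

K, T, S4

S4-tableau for the formula:
1. ~(<>[](~p -> q) -> (~p -> q)) & ~q, 0
2. ~(<>[](~p -> q) -> (~p -> q)), 0   [&-rule on 1]
3. ~q, 0   [&-rule on 1]
4. <>[](~p -> q), 0   [~->-rule on 2]
5. ~(~p -> q), 0   [~->-rule on 2]
6. ~p, 0   [~->-rule on 5]
7. [](~p -> q), 1   [<>-rule on 4: fresh world 1, 0R1]
8. ~p -> q, 1   [[]-rule on 7 via 1R1]
9. q, 1   [->-rule on 8 (branches; this branch)]
Accessibility: 0R0, 0R1, 1R1
Complete open branch: satisfiable in S4, hence also in K, T (this S4-model is also a K-model and a T-model).
S5-tableau for the formula:
1. ~(<>[](~p -> q) -> (~p -> q)) & ~q, 0
2. ~(<>[](~p -> q) -> (~p -> q)), 0   [&-rule on 1]
3. ~q, 0   [&-rule on 1]
4. <>[](~p -> q), 0   [~->-rule on 2]
5. ~(~p -> q), 0   [~->-rule on 2]
6. ~p, 0   [~->-rule on 5]
7. [](~p -> q), 1   [<>-rule on 4: fresh world 1, 0R1]
8. ~p -> q, 0   [[]-rule on 7 via 1R0]
9. ~p -> q, 1   [[]-rule on 7 via 1R1]
10. q, 0   [->-rule on 8 (branches; this branch)]
Accessibility: 0R0, 0R1, 1R0, 1R1
Branch closes: q and ~q both at 0.
Every branch closes (one shown): unsatisfiable in S5.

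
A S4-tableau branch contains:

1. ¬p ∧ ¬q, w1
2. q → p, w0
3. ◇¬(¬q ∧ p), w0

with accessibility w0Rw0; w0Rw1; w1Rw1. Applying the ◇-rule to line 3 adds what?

a fresh world w2 with w0Rw2, and ¬(¬q ∧ p) at w2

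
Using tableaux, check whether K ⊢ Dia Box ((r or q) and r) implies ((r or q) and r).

Tableau for the negation not (Dia Box ((r or q) and r) implies ((r or q) and r)):
1. not (Dia Box ((r or q) and r) implies ((r or q) and r)), 0
2. Dia Box ((r or q) and r), 0   [neg-implies-rule on 1]
3. not ((r or q) and r), 0   [neg-implies-rule on 1]
4. not r, 0   [neg-and-rule on 3 (branches; this branch)]
5. Box ((r or q) and r), 1   [Dia-rule on 2: fresh world 1, 0R1]
Accessibility: 0R1
The negation has an open branch (countermodel exists).

No, not valid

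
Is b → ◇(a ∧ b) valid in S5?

Tableau for the negation ¬(b → ◇(a ∧ b)):
1. ¬(b → ◇(a ∧ b)), 0
2. b, 0   [¬→-rule on 1]
3. ¬◇(a ∧ b), 0   [¬→-rule on 1]
4. ¬(a ∧ b), 0   [¬◇-rule on 3 via 0R0]
5. ¬a, 0   [¬∧-rule on 4 (branches; this branch)]
Accessibility: 0R0
The negation has an open branch (countermodel exists).

Not valid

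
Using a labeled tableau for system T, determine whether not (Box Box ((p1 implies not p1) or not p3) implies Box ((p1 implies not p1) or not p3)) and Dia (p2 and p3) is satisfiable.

Unsatisfiable

1. not (Box Box ((p1 implies not p1) or not p3) implies Box ((p1 implies not p1) or not p3)) and Dia (p2 and p3), 0
2. not (Box Box ((p1 implies not p1) or not p3) implies Box ((p1 implies not p1) or not p3)), 0
3. Dia (p2 and p3), 0
4. Box Box ((p1 implies not p1) or not p3), 0
5. not Box ((p1 implies not p1) or not p3), 0
6. Box ((p1 implies not p1) or not p3), 0
7. (p1 implies not p1) or not p3, 0
8. p1 implies not p1, 0
9. not p1, 0
10. p2 and p3, 1
11. p2, 1
12. p3, 1
13. Box ((p1 implies not p1) or not p3), 1
14. (p1 implies not p1) or not p3, 1
15. p1 implies not p1, 1
16. not p1, 1
17. not ((p1 implies not p1) or not p3), 2
18. not (p1 implies not p1), 2
19. p3, 2
20. p1, 2
21. Box ((p1 implies not p1) or not p3), 2
22. (p1 implies not p1) or not p3, 2
23. p1 implies not p1, 2
24. not p1, 2
Accessibility: 0R0, 0R1, 0R2, 1R1, 2R2
Branch closes: p1 and not p1 both at 2.
(One branch shown.) All branches close.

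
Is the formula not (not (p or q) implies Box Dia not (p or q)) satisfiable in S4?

1. not (not (p or q) implies Box Dia not (p or q)), w0
2. not (p or q), w0   [neg-implies-rule on 1]
3. not Box Dia not (p or q), w0   [neg-implies-rule on 1]
4. not p, w0   [neg-or-rule on 2]
5. not q, w0   [neg-or-rule on 2]
6. not Dia not (p or q), w1   [neg-Box-rule on 3: fresh world w1, w0Rw1]
7. p or q, w1   [neg-Dia-rule on 6 via w1Rw1]
8. q, w1   [or-rule on 7 (branches; this branch)]
Accessibility: w0Rw0, w0Rw1, w1Rw1

Satisfiable (open branch found)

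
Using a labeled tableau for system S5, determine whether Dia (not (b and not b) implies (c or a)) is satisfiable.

Yes, satisfiable

1. Dia (not (b and not b) implies (c or a)), u
2. not (b and not b) implies (c or a), v
3. c or a, v
4. a, v
Accessibility: uRu, uRv, vRu, vRv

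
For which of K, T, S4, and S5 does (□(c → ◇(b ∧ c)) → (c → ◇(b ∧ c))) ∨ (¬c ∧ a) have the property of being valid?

T-tableau for the negation ¬((□(c → ◇(b ∧ c)) → (c → ◇(b ∧ c))) ∨ (¬c ∧ a)):
1. ¬((□(c → ◇(b ∧ c)) → (c → ◇(b ∧ c))) ∨ (¬c ∧ a)), u
2. ¬(□(c → ◇(b ∧ c)) → (c → ◇(b ∧ c))), u
3. ¬(¬c ∧ a), u
4. □(c → ◇(b ∧ c)), u
5. ¬(c → ◇(b ∧ c)), u
6. c, u
7. ¬◇(b ∧ c), u
8. c → ◇(b ∧ c), u
9. ¬(b ∧ c), u
10. ¬a, u
11. ◇(b ∧ c), u
12. ¬b, u
13. b ∧ c, v
14. b, v
15. c, v
16. c → ◇(b ∧ c), v
17. ¬(b ∧ c), v
18. ◇(b ∧ c), v
19. ¬c, v
Accessibility: uRu, uRv, vRv
Branch closes: c and ¬c both at v.
Every branch closes (one shown): valid in T, hence also in S4, S5 (every theorem of T is a theorem of S4 and S5).
K-tableau for the negation ¬((□(c → ◇(b ∧ c)) → (c → ◇(b ∧ c))) ∨ (¬c ∧ a)):
1. ¬((□(c → ◇(b ∧ c)) → (c → ◇(b ∧ c))) ∨ (¬c ∧ a)), u
2. ¬(□(c → ◇(b ∧ c)) → (c → ◇(b ∧ c))), u
3. ¬(¬c ∧ a), u
4. □(c → ◇(b ∧ c)), u
5. ¬(c → ◇(b ∧ c)), u
6. c, u
7. ¬◇(b ∧ c), u
8. ¬a, u
Complete open branch: countermodel on a K-frame, so not valid in K.

T, S4, S5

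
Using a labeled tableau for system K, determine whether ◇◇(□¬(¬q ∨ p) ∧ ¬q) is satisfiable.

1. ◇◇(□¬(¬q ∨ p) ∧ ¬q), w0
2. ◇(□¬(¬q ∨ p) ∧ ¬q), w1
3. □¬(¬q ∨ p) ∧ ¬q, w2
4. □¬(¬q ∨ p), w2
5. ¬q, w2
Accessibility: w0Rw1, w1Rw2

Yes, satisfiable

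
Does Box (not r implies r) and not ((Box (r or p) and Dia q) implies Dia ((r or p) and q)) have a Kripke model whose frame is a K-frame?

1. Box (not r implies r) and not ((Box (r or p) and Dia q) implies Dia ((r or p) and q)), w0
2. Box (not r implies r), w0
3. not ((Box (r or p) and Dia q) implies Dia ((r or p) and q)), w0
4. Box (r or p) and Dia q, w0
5. not Dia ((r or p) and q), w0
6. Box (r or p), w0
7. Dia q, w0
8. q, w1
9. not r implies r, w1
10. not ((r or p) and q), w1
11. r or p, w1
12. r, w1
13. not (r or p), w1
14. not r, w1
15. not p, w1
Accessibility: w0Rw1
Branch closes: r and not r both at w1.
Every branch closes; the branch above is one of them.

No, unsatisfiable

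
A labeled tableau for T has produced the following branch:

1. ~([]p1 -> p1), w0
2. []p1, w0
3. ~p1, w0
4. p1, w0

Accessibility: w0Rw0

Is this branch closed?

Closed

Both p1 and ~p1 appear at w0.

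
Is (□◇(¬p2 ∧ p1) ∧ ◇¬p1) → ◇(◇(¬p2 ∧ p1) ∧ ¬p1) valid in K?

Tableau for the negation ¬((□◇(¬p2 ∧ p1) ∧ ◇¬p1) → ◇(◇(¬p2 ∧ p1) ∧ ¬p1)):
1. ¬((□◇(¬p2 ∧ p1) ∧ ◇¬p1) → ◇(◇(¬p2 ∧ p1) ∧ ¬p1)), 0
2. □◇(¬p2 ∧ p1) ∧ ◇¬p1, 0
3. ¬◇(◇(¬p2 ∧ p1) ∧ ¬p1), 0
4. □◇(¬p2 ∧ p1), 0
5. ◇¬p1, 0
6. ¬p1, 1
7. ¬(◇(¬p2 ∧ p1) ∧ ¬p1), 1
8. ◇(¬p2 ∧ p1), 1
9. ¬◇(¬p2 ∧ p1), 1
10. ¬p2 ∧ p1, 2
11. ¬p2, 2
12. p1, 2
13. ¬(¬p2 ∧ p1), 2
14. ¬p1, 2
Accessibility: 0R1, 1R2
Branch closes: p1 and ¬p1 both at 2.
Every branch of the negation's tableau closes; the branch above is one of them.

Yes, valid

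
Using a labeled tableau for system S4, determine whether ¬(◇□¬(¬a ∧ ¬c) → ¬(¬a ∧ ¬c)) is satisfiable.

Yes, satisfiable

1. ¬(◇□¬(¬a ∧ ¬c) → ¬(¬a ∧ ¬c)), 0
2. ◇□¬(¬a ∧ ¬c), 0
3. ¬a ∧ ¬c, 0
4. ¬a, 0
5. ¬c, 0
6. □¬(¬a ∧ ¬c), 1
7. ¬(¬a ∧ ¬c), 1
8. c, 1
Accessibility: 0R0, 0R1, 1R1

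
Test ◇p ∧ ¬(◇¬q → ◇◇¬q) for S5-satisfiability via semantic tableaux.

No, unsatisfiable

1. ◇p ∧ ¬(◇¬q → ◇◇¬q), u
2. ◇p, u
3. ¬(◇¬q → ◇◇¬q), u
4. ◇¬q, u
5. ¬◇◇¬q, u
6. ¬◇¬q, u
7. q, u
8. p, v
9. ¬◇¬q, v
10. q, v
11. ¬q, w
12. ¬◇¬q, w
13. q, w
Accessibility: uRu, uRv, uRw, vRu, vRv, vRw, wRu, wRv, wRw
Branch closes: q and ¬q both at w.
Every branch closes; the branch above is one of them.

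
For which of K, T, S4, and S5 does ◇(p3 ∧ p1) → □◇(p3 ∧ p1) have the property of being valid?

S4-tableau for the negation ¬(◇(p3 ∧ p1) → □◇(p3 ∧ p1)):
1. ¬(◇(p3 ∧ p1) → □◇(p3 ∧ p1)), w0
2. ◇(p3 ∧ p1), w0
3. ¬□◇(p3 ∧ p1), w0
4. p3 ∧ p1, w1
5. p3, w1
6. p1, w1
7. ¬◇(p3 ∧ p1), w2
8. ¬(p3 ∧ p1), w2
9. ¬p1, w2
Accessibility: w0Rw0, w0Rw1, w0Rw2, w1Rw1, w2Rw2
Complete open branch: countermodel on an S4-frame, so not valid in S4, nor in K, T (the same frame is also a K-frame and a T-frame).
S5-tableau for the negation ¬(◇(p3 ∧ p1) → □◇(p3 ∧ p1)):
1. ¬(◇(p3 ∧ p1) → □◇(p3 ∧ p1)), w0
2. ◇(p3 ∧ p1), w0
3. ¬□◇(p3 ∧ p1), w0
4. p3 ∧ p1, w1
5. p3, w1
6. p1, w1
7. ¬◇(p3 ∧ p1), w2
8. ¬(p3 ∧ p1), w0
9. ¬(p3 ∧ p1), w1
10. ¬(p3 ∧ p1), w2
11. ¬p1, w0
12. ¬p1, w1
Accessibility: w0Rw0, w0Rw1, w0Rw2, w1Rw0, w1Rw1, w1Rw2, w2Rw0, w2Rw1, w2Rw2
Branch closes: p1 and ¬p1 both at w1.
Every branch closes (one shown): valid in S5.

S5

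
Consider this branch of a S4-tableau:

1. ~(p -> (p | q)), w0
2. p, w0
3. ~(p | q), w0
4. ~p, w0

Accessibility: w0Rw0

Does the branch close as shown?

Closed

Both p and ~p appear at w0.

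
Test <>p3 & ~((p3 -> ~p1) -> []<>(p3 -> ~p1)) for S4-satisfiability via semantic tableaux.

Satisfiable (open branch found)

1. <>p3 & ~((p3 -> ~p1) -> []<>(p3 -> ~p1)), w0
2. <>p3, w0   [&-rule on 1]
3. ~((p3 -> ~p1) -> []<>(p3 -> ~p1)), w0   [&-rule on 1]
4. p3 -> ~p1, w0   [~->-rule on 3]
5. ~[]<>(p3 -> ~p1), w0   [~->-rule on 3]
6. ~p1, w0   [->-rule on 4 (branches; this branch)]
7. p3, w1   [<>-rule on 2: fresh world w1, w0Rw1]
8. ~<>(p3 -> ~p1), w2   [~[]-rule on 5: fresh world w2, w0Rw2]
9. ~(p3 -> ~p1), w2   [~<>-rule on 8 via w2Rw2]
10. p3, w2   [~->-rule on 9]
11. p1, w2   [~->-rule on 9]
Accessibility: w0Rw0, w0Rw1, w0Rw2, w1Rw1, w2Rw2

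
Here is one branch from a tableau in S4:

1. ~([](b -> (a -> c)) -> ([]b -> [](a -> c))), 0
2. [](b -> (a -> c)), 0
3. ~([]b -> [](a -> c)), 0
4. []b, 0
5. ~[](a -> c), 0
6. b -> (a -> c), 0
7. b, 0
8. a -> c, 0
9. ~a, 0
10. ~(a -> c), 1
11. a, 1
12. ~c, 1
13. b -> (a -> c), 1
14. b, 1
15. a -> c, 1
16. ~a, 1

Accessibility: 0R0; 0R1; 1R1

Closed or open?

Closed

Both a and ~a appear at 1.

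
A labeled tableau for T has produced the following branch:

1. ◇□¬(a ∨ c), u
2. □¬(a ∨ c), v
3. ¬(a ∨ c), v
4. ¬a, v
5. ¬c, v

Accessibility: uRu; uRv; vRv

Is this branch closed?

No atom appears with both signs at the same world.

Not closed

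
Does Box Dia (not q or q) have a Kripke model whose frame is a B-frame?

Yes, satisfiable

1. Box Dia (not q or q), 0
2. Dia (not q or q), 0
3. not q or q, 1
4. Dia (not q or q), 1
5. q, 1
6. not q or q, 2
7. q, 2
Accessibility: 0R0, 0R1, 1R0, 1R1, 1R2, 2R1, 2R2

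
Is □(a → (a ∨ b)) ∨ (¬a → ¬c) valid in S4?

Tableau for the negation ¬(□(a → (a ∨ b)) ∨ (¬a → ¬c)):
1. ¬(□(a → (a ∨ b)) ∨ (¬a → ¬c)), u
2. ¬□(a → (a ∨ b)), u
3. ¬(¬a → ¬c), u
4. ¬a, u
5. c, u
6. ¬(a → (a ∨ b)), v
7. a, v
8. ¬(a ∨ b), v
9. ¬a, v
10. ¬b, v
Accessibility: uRu, uRv, vRv
Branch closes: a and ¬a both at v.
All branches of the negation close; one closing branch shown above.

Yes, valid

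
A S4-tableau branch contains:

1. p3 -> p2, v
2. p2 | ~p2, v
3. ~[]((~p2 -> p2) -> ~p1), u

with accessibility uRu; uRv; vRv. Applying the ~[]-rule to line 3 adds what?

a fresh world w with uRw, and ~((~p2 -> p2) -> ~p1) at w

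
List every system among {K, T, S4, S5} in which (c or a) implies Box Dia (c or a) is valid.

S5

S5-tableau for the negation not ((c or a) implies Box Dia (c or a)):
1. not ((c or a) implies Box Dia (c or a)), 0
2. c or a, 0   [neg-implies-rule on 1]
3. not Box Dia (c or a), 0   [neg-implies-rule on 1]
4. a, 0   [or-rule on 2 (branches; this branch)]
5. not Dia (c or a), 1   [neg-Box-rule on 3: fresh world 1, 0R1]
6. not (c or a), 0   [neg-Dia-rule on 5 via 1R0]
7. not c, 0   [neg-or-rule on 6]
8. not a, 0   [neg-or-rule on 6]
Accessibility: 0R0, 0R1, 1R0, 1R1
Branch closes: a and not a both at 0.
Every branch closes (one shown): valid in S5.
S4-tableau for the negation not ((c or a) implies Box Dia (c or a)):
1. not ((c or a) implies Box Dia (c or a)), 0
2. c or a, 0   [neg-implies-rule on 1]
3. not Box Dia (c or a), 0   [neg-implies-rule on 1]
4. a, 0   [or-rule on 2 (branches; this branch)]
5. not Dia (c or a), 1   [neg-Box-rule on 3: fresh world 1, 0R1]
6. not (c or a), 1   [neg-Dia-rule on 5 via 1R1]
7. not c, 1   [neg-or-rule on 6]
8. not a, 1   [neg-or-rule on 6]
Accessibility: 0R0, 0R1, 1R1
Complete open branch: countermodel on an S4-frame, so not valid in S4, nor in K, T (the same frame is also a K-frame and a T-frame).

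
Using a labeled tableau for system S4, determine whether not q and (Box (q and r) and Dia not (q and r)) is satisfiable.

1. not q and (Box (q and r) and Dia not (q and r)), u
2. not q, u
3. Box (q and r) and Dia not (q and r), u
4. Box (q and r), u
5. Dia not (q and r), u
6. q and r, u
7. q, u
8. r, u
Accessibility: uRu
Branch closes: q and not q both at u.
(One branch shown.) All branches close.

No, unsatisfiable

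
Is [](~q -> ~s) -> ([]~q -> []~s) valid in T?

Tableau for the negation ~([](~q -> ~s) -> ([]~q -> []~s)):
1. ~([](~q -> ~s) -> ([]~q -> []~s)), u
2. [](~q -> ~s), u
3. ~([]~q -> []~s), u
4. []~q, u
5. ~[]~s, u
6. ~q -> ~s, u
7. ~q, u
8. ~s, u
9. s, v
10. ~q -> ~s, v
11. ~q, v
12. ~s, v
Accessibility: uRu, uRv, vRv
Branch closes: s and ~s both at v.
All branches of the negation close; one closing branch shown above.

Valid in T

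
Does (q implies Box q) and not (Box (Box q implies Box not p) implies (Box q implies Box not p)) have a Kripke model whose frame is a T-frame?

1. (q implies Box q) and not (Box (Box q implies Box not p) implies (Box q implies Box not p)), w0
2. q implies Box q, w0   [and-rule on 1]
3. not (Box (Box q implies Box not p) implies (Box q implies Box not p)), w0   [and-rule on 1]
4. Box (Box q implies Box not p), w0   [neg-implies-rule on 3]
5. not (Box q implies Box not p), w0   [neg-implies-rule on 3]
6. Box q, w0   [neg-implies-rule on 5]
7. not Box not p, w0   [neg-implies-rule on 5]
8. Box q implies Box not p, w0   [Box-rule on 4 via w0Rw0]
9. q, w0   [Box-rule on 6 via w0Rw0]
10. not Box q, w0   [implies-rule on 8 (branches; this branch)]
11. p, w1   [neg-Box-rule on 7: fresh world w1, w0Rw1]
12. Box q implies Box not p, w1   [Box-rule on 4 via w0Rw1]
13. q, w1   [Box-rule on 6 via w0Rw1]
14. not Box q, w1   [implies-rule on 12 (branches; this branch)]
15. not q, w2   [neg-Box-rule on 10: fresh world w2, w0Rw2]
16. Box q implies Box not p, w2   [Box-rule on 4 via w0Rw2]
17. q, w2   [Box-rule on 6 via w0Rw2]
Accessibility: w0Rw0, w0Rw1, w0Rw2, w1Rw1, w2Rw2
Branch closes: q and not q both at w2.
(One branch shown.) All branches close.

No, unsatisfiable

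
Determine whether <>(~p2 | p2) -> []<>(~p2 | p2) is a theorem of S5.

Valid

Tableau for the negation ~(<>(~p2 | p2) -> []<>(~p2 | p2)):
1. ~(<>(~p2 | p2) -> []<>(~p2 | p2)), w0
2. <>(~p2 | p2), w0   [~->-rule on 1]
3. ~[]<>(~p2 | p2), w0   [~->-rule on 1]
4. ~p2 | p2, w1   [<>-rule on 2: fresh world w1, w0Rw1]
5. p2, w1   [|-rule on 4 (branches; this branch)]
6. ~<>(~p2 | p2), w2   [~[]-rule on 3: fresh world w2, w0Rw2]
7. ~(~p2 | p2), w0   [~<>-rule on 6 via w2Rw0]
8. p2, w0   [~|-rule on 7]
9. ~p2, w0   [~|-rule on 7]
Accessibility: w0Rw0, w0Rw1, w0Rw2, w1Rw0, w1Rw1, w1Rw2, w2Rw0, w2Rw1, w2Rw2
Branch closes: p2 and ~p2 both at w0.
All branches of the negation close; one closing branch shown above.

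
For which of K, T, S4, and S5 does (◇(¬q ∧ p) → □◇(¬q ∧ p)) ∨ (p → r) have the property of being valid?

S5-tableau for the negation ¬((◇(¬q ∧ p) → □◇(¬q ∧ p)) ∨ (p → r)):
1. ¬((◇(¬q ∧ p) → □◇(¬q ∧ p)) ∨ (p → r)), w0
2. ¬(◇(¬q ∧ p) → □◇(¬q ∧ p)), w0
3. ¬(p → r), w0
4. ◇(¬q ∧ p), w0
5. ¬□◇(¬q ∧ p), w0
6. p, w0
7. ¬r, w0
8. ¬q ∧ p, w1
9. ¬q, w1
10. p, w1
11. ¬◇(¬q ∧ p), w2
12. ¬(¬q ∧ p), w0
13. ¬(¬q ∧ p), w1
14. ¬(¬q ∧ p), w2
15. q, w0
16. ¬p, w1
Accessibility: w0Rw0, w0Rw1, w0Rw2, w1Rw0, w1Rw1, w1Rw2, w2Rw0, w2Rw1, w2Rw2
Branch closes: p and ¬p both at w1.
Every branch closes (one shown): valid in S5.
S4-tableau for the negation ¬((◇(¬q ∧ p) → □◇(¬q ∧ p)) ∨ (p → r)):
1. ¬((◇(¬q ∧ p) → □◇(¬q ∧ p)) ∨ (p → r)), w0
2. ¬(◇(¬q ∧ p) → □◇(¬q ∧ p)), w0
3. ¬(p → r), w0
4. ◇(¬q ∧ p), w0
5. ¬□◇(¬q ∧ p), w0
6. p, w0
7. ¬r, w0
8. ¬q ∧ p, w1
9. ¬q, w1
10. p, w1
11. ¬◇(¬q ∧ p), w2
12. ¬(¬q ∧ p), w2
13. ¬p, w2
Accessibility: w0Rw0, w0Rw1, w0Rw2, w1Rw1, w2Rw2
Complete open branch: countermodel on an S4-frame, so not valid in S4, nor in K, T (the same frame is also a K-frame and a T-frame).

S5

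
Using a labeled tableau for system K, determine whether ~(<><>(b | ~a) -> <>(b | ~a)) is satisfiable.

1. ~(<><>(b | ~a) -> <>(b | ~a)), w0
2. <><>(b | ~a), w0
3. ~<>(b | ~a), w0
4. <>(b | ~a), w1
5. ~(b | ~a), w1
6. ~b, w1
7. a, w1
8. b | ~a, w2
9. ~a, w2
Accessibility: w0Rw1, w1Rw2

Satisfiable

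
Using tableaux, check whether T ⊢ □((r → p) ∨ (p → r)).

Tableau for the negation ¬□((r → p) ∨ (p → r)):
1. ¬□((r → p) ∨ (p → r)), u
2. ¬((r → p) ∨ (p → r)), v   [¬□-rule on 1: fresh world v, uRv]
3. ¬(r → p), v   [¬∨-rule on 2]
4. ¬(p → r), v   [¬∨-rule on 2]
5. r, v   [¬→-rule on 3]
6. ¬p, v   [¬→-rule on 3]
7. p, v   [¬→-rule on 4]
8. ¬r, v   [¬→-rule on 4]
Accessibility: uRu, uRv, vRv
Branch closes: p and ¬p both at v.
All branches of the negation close; one closing branch shown above.

Yes, valid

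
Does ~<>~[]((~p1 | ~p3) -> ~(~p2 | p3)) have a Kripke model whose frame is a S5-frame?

Satisfiable (open branch found)

1. ~<>~[]((~p1 | ~p3) -> ~(~p2 | p3)), u
2. []((~p1 | ~p3) -> ~(~p2 | p3)), u   [~<>-rule on 1 via uRu]
3. (~p1 | ~p3) -> ~(~p2 | p3), u   [[]-rule on 2 via uRu]
4. ~(~p2 | p3), u   [->-rule on 3 (branches; this branch)]
5. p2, u   [~|-rule on 4]
6. ~p3, u   [~|-rule on 4]
Accessibility: uRu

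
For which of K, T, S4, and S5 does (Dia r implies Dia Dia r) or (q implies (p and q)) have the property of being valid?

K-tableau for the negation not ((Dia r implies Dia Dia r) or (q implies (p and q))):
1. not ((Dia r implies Dia Dia r) or (q implies (p and q))), 0
2. not (Dia r implies Dia Dia r), 0   [neg-or-rule on 1]
3. not (q implies (p and q)), 0   [neg-or-rule on 1]
4. Dia r, 0   [neg-implies-rule on 2]
5. not Dia Dia r, 0   [neg-implies-rule on 2]
6. q, 0   [neg-implies-rule on 3]
7. not (p and q), 0   [neg-implies-rule on 3]
8. not p, 0   [neg-and-rule on 7 (branches; this branch)]
9. r, 1   [Dia-rule on 4: fresh world 1, 0R1]
10. not Dia r, 1   [neg-Dia-rule on 5 via 0R1]
Accessibility: 0R1
Complete open branch: countermodel on a K-frame, so not valid in K.
T-tableau for the negation not ((Dia r implies Dia Dia r) or (q implies (p and q))):
1. not ((Dia r implies Dia Dia r) or (q implies (p and q))), 0
2. not (Dia r implies Dia Dia r), 0   [neg-or-rule on 1]
3. not (q implies (p and q)), 0   [neg-or-rule on 1]
4. Dia r, 0   [neg-implies-rule on 2]
5. not Dia Dia r, 0   [neg-implies-rule on 2]
6. q, 0   [neg-implies-rule on 3]
7. not (p and q), 0   [neg-implies-rule on 3]
8. not Dia r, 0   [neg-Dia-rule on 5 via 0R0]
9. not r, 0   [neg-Dia-rule on 8 via 0R0]
10. not p, 0   [neg-and-rule on 7 (branches; this branch)]
11. r, 1   [Dia-rule on 4: fresh world 1, 0R1]
12. not Dia r, 1   [neg-Dia-rule on 5 via 0R1]
13. not r, 1   [neg-Dia-rule on 8 via 0R1]
Accessibility: 0R0, 0R1, 1R1
Branch closes: r and not r both at 1.
Every branch closes (one shown): valid in T, hence also in S4, S5 (every theorem of T is a theorem of S4 and S5).

T, S4, S5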